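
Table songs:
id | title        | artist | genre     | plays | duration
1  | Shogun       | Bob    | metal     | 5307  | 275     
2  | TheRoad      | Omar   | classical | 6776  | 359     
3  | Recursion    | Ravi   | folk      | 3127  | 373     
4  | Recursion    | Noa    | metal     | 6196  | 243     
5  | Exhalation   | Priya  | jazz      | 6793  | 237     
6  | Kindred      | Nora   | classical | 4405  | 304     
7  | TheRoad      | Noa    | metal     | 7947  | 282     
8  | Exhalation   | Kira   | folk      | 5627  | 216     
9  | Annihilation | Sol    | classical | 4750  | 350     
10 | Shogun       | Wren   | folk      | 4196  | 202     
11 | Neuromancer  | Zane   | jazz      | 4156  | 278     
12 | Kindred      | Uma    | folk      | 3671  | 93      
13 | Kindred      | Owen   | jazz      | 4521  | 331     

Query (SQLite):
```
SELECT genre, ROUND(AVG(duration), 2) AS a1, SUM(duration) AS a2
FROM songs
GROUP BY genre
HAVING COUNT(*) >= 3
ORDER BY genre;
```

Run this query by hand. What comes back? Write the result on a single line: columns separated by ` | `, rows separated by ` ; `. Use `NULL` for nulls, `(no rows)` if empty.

classical | 337.67 | 1013 ; folk | 221 | 884 ; jazz | 282 | 846 ; metal | 266.67 | 800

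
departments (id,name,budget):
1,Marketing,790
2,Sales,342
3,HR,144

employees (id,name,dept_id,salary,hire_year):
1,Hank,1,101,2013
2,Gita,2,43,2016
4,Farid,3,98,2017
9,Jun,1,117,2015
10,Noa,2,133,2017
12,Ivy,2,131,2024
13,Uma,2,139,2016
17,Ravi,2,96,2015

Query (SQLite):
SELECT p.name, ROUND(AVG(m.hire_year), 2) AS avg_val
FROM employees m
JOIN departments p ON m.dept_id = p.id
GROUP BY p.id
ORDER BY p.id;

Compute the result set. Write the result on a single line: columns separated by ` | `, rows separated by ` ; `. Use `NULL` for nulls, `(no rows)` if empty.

Marketing | 2014 ; Sales | 2017.6 ; HR | 2017

Join each employees row to its departments via dept_id.
Group joined rows by departments.id; compute ROUND(AVG(m.hire_year), 2) per group.
  1: ids {1, 9} → ROUND(AVG(m.hire_year), 2)=2014
  2: ids {2, 10, 12, 13, 17} → ROUND(AVG(m.hire_year), 2)=2017.6
  3: ids {4} → ROUND(AVG(m.hire_year), 2)=2017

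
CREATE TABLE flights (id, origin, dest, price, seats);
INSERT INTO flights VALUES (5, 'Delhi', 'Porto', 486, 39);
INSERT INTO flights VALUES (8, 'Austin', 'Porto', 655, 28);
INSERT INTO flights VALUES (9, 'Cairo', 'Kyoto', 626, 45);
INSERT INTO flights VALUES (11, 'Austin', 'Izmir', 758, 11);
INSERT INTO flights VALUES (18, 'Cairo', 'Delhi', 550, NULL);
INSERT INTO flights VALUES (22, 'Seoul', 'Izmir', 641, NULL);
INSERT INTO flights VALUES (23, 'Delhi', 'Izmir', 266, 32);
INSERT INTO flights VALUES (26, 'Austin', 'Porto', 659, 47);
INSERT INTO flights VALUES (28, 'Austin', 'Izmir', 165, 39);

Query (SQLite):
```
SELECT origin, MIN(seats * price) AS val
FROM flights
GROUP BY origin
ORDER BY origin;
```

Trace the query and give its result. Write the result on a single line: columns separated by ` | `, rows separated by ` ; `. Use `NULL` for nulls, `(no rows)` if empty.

Austin | 6435 ; Cairo | 28170 ; Delhi | 8512 ; Seoul | NULL

For each row compute seats * price.
Group by origin; take MIN of the expression per group.
  Austin: ids {8, 11, 26, 28} → MIN(seats * price)=6435
  Cairo: ids {9, 18} → MIN(seats * price)=28170
  Delhi: ids {5, 23} → MIN(seats * price)=8512
  Seoul: ids {22} → MIN(seats * price)=NULL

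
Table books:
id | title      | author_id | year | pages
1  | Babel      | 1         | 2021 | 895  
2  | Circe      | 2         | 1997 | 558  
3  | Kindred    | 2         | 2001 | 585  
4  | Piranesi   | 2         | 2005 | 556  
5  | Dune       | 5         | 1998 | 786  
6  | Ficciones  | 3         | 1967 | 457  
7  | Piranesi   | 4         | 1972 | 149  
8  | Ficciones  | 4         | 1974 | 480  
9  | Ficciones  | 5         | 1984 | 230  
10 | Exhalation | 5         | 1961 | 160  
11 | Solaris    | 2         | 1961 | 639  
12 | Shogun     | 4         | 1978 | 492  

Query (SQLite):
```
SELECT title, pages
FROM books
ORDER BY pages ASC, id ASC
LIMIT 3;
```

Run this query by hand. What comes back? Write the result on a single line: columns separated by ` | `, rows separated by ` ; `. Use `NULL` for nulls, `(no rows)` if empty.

Piranesi | 149 ; Exhalation | 160 ; Ficciones | 230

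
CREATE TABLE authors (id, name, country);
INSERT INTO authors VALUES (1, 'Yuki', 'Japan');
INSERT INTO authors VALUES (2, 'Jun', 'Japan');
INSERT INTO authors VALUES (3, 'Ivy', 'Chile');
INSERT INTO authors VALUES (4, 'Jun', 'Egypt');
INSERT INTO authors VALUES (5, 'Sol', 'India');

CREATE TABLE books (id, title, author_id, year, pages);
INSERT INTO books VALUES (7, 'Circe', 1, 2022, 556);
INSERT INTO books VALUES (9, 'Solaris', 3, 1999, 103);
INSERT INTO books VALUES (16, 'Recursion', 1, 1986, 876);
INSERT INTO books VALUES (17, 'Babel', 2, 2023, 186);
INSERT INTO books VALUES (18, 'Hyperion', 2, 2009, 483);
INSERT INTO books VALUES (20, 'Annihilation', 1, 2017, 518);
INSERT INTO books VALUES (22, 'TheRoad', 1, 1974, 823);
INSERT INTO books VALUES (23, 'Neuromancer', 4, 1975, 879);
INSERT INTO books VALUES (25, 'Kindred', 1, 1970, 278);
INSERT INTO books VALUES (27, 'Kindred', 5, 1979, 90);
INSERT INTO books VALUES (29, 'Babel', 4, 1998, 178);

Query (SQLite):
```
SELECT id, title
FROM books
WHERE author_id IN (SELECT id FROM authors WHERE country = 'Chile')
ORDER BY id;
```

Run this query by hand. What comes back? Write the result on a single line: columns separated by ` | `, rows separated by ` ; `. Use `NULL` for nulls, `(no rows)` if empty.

9 | Solaris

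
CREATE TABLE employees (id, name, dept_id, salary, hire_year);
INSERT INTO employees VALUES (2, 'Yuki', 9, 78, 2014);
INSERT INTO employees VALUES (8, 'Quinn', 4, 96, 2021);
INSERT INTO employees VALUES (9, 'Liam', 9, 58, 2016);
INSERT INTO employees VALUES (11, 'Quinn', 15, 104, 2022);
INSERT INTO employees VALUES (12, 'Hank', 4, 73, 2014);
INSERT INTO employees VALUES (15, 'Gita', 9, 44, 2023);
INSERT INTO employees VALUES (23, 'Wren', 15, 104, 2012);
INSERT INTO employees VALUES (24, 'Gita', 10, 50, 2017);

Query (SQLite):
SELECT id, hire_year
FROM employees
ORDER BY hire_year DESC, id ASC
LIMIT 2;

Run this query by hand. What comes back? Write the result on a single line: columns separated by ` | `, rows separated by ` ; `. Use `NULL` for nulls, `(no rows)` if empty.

15 | 2023 ; 11 | 2022

Sort by hire_year desc, tiebreak id asc: (2023, id=15), (2022, id=11), (2021, id=8), (2017, id=24), (2016, id=9) …. Take first 2.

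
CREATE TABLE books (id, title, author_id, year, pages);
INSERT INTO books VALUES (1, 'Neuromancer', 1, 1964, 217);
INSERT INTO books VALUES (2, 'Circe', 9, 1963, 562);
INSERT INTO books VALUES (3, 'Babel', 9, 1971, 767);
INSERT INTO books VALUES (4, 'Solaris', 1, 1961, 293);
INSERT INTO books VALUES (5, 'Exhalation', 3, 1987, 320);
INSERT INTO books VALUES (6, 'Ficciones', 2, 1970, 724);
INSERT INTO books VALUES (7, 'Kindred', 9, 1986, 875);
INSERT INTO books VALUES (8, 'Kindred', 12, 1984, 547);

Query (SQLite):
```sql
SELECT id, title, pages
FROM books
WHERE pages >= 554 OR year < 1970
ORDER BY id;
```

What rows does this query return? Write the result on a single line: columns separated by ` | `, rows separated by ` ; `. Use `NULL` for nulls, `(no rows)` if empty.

1 | Neuromancer | 217 ; 2 | Circe | 562 ; 3 | Babel | 767 ; 4 | Solaris | 293 ; 6 | Ficciones | 724 ; 7 | Kindred | 875

pages >= 554: ids {2, 3, 6, 7}
year < 1970: ids {1, 2, 4}
Combine with OR.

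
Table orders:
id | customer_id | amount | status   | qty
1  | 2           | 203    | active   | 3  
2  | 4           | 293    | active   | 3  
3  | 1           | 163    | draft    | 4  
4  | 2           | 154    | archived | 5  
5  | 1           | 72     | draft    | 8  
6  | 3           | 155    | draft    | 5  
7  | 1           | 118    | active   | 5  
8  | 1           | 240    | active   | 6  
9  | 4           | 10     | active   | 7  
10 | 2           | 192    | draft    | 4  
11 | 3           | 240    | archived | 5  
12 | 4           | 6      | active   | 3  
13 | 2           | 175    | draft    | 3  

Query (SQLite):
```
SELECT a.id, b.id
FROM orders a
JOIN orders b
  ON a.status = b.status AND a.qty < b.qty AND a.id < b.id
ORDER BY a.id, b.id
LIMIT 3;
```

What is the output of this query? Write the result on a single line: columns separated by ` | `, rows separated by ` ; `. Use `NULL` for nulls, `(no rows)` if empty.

Pairs (a,b) with same status, a.qty < b.qty, a.id < b.id.
status groups: active:{1,2,7,8,9,12} archived:{4,11} draft:{3,5,6,10,13}
Ordered by (a.id, b.id); first 3.

1 | 7 ; 1 | 8 ; 1 | 9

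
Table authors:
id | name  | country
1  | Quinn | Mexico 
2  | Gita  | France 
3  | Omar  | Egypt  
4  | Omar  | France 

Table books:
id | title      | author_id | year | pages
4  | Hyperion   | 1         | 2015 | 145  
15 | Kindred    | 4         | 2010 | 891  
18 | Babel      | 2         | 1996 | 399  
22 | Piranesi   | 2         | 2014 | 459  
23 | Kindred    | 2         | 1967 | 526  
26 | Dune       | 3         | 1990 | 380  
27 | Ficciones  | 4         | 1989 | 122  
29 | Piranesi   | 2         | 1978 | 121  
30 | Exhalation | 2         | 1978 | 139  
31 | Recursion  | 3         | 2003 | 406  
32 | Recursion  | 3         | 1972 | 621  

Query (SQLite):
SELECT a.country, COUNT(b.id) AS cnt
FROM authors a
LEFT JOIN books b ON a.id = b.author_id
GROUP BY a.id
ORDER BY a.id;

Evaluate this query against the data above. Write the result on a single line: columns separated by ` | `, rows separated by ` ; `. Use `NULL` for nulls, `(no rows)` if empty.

LEFT JOIN keeps every authors row; unmatched ones get NULL for books columns.
Group by authors.id and compute COUNT(b.id). COUNT(col) of an all-NULL group is 0.
  1: ids {4} → COUNT(b.id)=1
  2: ids {18, 22, 23, 29, 30} → COUNT(b.id)=5
  3: ids {26, 31, 32} → COUNT(b.id)=3
  4: ids {15, 27} → COUNT(b.id)=2

Mexico | 1 ; France | 5 ; Egypt | 3 ; France | 2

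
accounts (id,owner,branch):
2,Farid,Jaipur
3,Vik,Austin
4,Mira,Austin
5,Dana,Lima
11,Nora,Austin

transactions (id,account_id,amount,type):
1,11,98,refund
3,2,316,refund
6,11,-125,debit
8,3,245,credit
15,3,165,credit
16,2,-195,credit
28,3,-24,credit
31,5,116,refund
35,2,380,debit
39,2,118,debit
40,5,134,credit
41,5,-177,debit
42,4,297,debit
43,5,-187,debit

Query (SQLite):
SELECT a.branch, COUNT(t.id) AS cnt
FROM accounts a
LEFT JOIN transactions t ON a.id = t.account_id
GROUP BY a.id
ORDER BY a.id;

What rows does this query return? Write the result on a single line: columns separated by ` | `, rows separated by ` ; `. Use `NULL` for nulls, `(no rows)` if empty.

LEFT JOIN keeps every accounts row; unmatched ones get NULL for transactions columns.
Group by accounts.id and compute COUNT(t.id). COUNT(col) of an all-NULL group is 0.
  2: ids {3, 16, 35, 39} → COUNT(t.id)=4
  3: ids {8, 15, 28} → COUNT(t.id)=3
  4: ids {42} → COUNT(t.id)=1
  5: ids {31, 40, 41, 43} → COUNT(t.id)=4
  11: ids {1, 6} → COUNT(t.id)=2

Jaipur | 4 ; Austin | 3 ; Austin | 1 ; Lima | 4 ; Austin | 2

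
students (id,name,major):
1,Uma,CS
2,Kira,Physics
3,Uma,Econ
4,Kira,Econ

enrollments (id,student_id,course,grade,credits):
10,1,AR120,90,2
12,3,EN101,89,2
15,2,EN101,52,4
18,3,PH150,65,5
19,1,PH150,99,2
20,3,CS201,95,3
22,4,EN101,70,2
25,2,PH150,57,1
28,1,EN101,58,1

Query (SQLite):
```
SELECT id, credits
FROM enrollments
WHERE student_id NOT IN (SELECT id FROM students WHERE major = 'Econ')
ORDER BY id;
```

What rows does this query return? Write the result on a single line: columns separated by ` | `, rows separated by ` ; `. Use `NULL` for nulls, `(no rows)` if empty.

Inner query: students.id where major = 'Econ'.
Outer: keep enrollments rows whose student_id is not in that set.
Inner query → {3, 4}

10 | 2 ; 15 | 4 ; 19 | 2 ; 25 | 1 ; 28 | 1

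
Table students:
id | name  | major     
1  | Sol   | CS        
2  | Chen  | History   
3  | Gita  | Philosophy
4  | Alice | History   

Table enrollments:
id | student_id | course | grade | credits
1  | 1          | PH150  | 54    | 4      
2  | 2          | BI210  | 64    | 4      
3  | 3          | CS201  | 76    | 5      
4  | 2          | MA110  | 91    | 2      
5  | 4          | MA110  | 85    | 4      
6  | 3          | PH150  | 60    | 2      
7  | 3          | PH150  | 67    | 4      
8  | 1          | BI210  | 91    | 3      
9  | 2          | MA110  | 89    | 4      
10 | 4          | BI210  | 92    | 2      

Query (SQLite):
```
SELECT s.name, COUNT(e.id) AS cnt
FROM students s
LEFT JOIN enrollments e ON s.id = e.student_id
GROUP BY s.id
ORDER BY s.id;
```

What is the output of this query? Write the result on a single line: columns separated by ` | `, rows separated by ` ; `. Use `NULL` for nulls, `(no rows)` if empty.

LEFT JOIN keeps every students row; unmatched ones get NULL for enrollments columns.
Group by students.id and compute COUNT(e.id). COUNT(col) of an all-NULL group is 0.
  1: ids {1, 8} → COUNT(e.id)=2
  2: ids {2, 4, 9} → COUNT(e.id)=3
  3: ids {3, 6, 7} → COUNT(e.id)=3
  4: ids {5, 10} → COUNT(e.id)=2

Sol | 2 ; Chen | 3 ; Gita | 3 ; Alice | 2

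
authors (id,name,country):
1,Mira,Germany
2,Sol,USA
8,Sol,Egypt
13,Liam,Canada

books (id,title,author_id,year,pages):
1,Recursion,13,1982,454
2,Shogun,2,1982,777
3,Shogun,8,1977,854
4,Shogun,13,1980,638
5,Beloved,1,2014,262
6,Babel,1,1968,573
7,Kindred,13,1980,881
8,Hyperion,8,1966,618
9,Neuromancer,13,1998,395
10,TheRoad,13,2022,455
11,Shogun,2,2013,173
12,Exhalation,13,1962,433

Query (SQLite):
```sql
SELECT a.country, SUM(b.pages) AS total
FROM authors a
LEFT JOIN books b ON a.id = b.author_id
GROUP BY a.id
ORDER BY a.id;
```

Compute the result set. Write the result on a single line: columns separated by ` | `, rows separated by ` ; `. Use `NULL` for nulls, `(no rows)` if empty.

Germany | 835 ; USA | 950 ; Egypt | 1472 ; Canada | 3256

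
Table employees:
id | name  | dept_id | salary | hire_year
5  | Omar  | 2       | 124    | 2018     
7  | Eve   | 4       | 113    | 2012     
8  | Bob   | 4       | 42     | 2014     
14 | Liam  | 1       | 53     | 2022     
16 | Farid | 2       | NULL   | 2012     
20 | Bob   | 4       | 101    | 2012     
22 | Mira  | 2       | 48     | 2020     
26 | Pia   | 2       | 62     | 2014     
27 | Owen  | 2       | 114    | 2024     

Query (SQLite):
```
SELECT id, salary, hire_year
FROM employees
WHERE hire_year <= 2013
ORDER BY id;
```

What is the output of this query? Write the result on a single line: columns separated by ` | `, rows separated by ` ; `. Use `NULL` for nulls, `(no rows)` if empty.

hire_year <= 2013: ids {7, 16, 20}

7 | 113 | 2012 ; 16 | NULL | 2012 ; 20 | 101 | 2012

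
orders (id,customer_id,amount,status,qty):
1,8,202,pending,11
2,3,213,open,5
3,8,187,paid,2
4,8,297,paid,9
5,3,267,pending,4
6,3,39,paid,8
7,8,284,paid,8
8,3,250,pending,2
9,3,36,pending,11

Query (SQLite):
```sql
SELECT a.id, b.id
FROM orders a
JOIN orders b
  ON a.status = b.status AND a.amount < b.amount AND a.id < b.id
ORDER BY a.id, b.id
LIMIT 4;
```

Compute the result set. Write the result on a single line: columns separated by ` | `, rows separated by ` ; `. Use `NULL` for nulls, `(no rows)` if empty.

1 | 5 ; 1 | 8 ; 3 | 4 ; 3 | 7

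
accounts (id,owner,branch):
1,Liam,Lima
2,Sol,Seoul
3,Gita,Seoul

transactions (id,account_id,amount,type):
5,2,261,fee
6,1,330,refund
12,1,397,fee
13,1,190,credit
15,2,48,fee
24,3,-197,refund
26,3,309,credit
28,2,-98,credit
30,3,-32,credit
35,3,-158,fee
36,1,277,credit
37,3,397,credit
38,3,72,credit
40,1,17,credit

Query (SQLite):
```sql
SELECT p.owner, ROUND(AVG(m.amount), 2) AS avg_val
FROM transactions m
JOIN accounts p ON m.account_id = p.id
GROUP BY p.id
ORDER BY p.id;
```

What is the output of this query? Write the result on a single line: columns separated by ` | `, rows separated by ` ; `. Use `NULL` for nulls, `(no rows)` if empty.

Join each transactions row to its accounts via account_id.
Group joined rows by accounts.id; compute ROUND(AVG(m.amount), 2) per group.
  1: ids {6, 12, 13, 36, 40} → ROUND(AVG(m.amount), 2)=242.2
  2: ids {5, 15, 28} → ROUND(AVG(m.amount), 2)=70.33
  3: ids {24, 26, 30, 35, 37, 38} → ROUND(AVG(m.amount), 2)=65.17

Liam | 242.2 ; Sol | 70.33 ; Gita | 65.17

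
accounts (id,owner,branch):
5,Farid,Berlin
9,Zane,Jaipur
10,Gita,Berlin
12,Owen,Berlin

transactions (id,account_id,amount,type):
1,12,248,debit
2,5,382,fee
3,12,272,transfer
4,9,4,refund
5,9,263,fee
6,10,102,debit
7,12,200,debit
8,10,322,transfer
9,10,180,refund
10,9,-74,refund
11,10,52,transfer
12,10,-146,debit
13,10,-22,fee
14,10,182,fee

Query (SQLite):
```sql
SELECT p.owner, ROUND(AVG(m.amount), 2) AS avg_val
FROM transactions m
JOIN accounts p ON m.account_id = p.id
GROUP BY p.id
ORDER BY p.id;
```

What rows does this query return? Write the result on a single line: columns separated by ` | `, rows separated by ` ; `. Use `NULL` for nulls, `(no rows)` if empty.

Join each transactions row to its accounts via account_id.
Group joined rows by accounts.id; compute ROUND(AVG(m.amount), 2) per group.
  5: ids {2} → ROUND(AVG(m.amount), 2)=382
  9: ids {4, 5, 10} → ROUND(AVG(m.amount), 2)=64.33
  10: ids {6, 8, 9, 11, 12, 13, 14} → ROUND(AVG(m.amount), 2)=95.71
  12: ids {1, 3, 7} → ROUND(AVG(m.amount), 2)=240

Farid | 382 ; Zane | 64.33 ; Gita | 95.71 ; Owen | 240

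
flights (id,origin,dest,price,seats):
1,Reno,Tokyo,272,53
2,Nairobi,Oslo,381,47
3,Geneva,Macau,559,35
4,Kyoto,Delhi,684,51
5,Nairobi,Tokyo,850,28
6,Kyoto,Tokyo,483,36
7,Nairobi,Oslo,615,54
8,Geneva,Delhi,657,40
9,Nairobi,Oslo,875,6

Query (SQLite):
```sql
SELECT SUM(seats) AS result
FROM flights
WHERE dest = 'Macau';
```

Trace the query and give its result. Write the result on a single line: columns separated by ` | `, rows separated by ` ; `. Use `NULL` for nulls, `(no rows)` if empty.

35

Rows where dest='Macau' → seats values: [35].
SUM of non-NULL values = 35.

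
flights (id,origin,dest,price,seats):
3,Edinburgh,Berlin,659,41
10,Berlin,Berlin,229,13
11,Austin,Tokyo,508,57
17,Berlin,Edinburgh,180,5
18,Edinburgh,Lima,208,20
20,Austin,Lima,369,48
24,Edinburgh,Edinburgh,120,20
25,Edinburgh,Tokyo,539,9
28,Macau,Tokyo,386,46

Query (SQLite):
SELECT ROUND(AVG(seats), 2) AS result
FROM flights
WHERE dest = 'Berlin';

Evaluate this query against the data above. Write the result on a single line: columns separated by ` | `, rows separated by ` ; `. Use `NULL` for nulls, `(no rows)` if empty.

Rows where dest='Berlin' → seats values: [41, 13].
AVG = 54 / 2 (rounded to 2 dp).

27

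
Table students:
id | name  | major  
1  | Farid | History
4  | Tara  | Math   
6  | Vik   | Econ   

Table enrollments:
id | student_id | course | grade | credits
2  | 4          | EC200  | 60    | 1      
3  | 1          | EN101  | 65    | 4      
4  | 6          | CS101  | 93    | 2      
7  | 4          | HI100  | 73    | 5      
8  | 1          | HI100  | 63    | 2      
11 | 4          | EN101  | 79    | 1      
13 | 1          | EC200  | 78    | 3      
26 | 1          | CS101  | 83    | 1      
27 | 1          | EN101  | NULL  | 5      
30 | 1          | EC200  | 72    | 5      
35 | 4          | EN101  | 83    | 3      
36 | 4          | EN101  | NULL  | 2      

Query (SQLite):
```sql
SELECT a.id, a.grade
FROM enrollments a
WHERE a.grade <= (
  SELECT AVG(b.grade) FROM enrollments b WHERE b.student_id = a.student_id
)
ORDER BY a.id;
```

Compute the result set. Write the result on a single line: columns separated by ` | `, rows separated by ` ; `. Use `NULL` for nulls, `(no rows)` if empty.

2 | 60 ; 3 | 65 ; 4 | 93 ; 7 | 73 ; 8 | 63 ; 30 | 72

For each enrollments row a, compute AVG(grade) over rows sharing a.student_id.
Keep row a if a.grade <= that per-group AVG.
  student_id=1: AVG(grade) = 72.2
  student_id=4: AVG(grade) = 73.75
  student_id=6: AVG(grade) = 93.0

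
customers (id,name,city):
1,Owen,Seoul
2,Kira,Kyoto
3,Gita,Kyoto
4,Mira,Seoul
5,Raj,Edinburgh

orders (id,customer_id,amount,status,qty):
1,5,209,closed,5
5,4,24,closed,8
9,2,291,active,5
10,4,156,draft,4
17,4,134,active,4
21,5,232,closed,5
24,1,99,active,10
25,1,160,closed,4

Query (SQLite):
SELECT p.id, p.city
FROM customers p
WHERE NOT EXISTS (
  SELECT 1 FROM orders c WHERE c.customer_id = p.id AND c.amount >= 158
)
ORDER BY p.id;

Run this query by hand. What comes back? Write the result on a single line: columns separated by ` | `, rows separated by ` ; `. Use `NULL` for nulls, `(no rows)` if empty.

For each customers row, check whether any orders with matching customer_id has amount >= 158.
Keep rows where that is false.

3 | Kyoto ; 4 | Seoul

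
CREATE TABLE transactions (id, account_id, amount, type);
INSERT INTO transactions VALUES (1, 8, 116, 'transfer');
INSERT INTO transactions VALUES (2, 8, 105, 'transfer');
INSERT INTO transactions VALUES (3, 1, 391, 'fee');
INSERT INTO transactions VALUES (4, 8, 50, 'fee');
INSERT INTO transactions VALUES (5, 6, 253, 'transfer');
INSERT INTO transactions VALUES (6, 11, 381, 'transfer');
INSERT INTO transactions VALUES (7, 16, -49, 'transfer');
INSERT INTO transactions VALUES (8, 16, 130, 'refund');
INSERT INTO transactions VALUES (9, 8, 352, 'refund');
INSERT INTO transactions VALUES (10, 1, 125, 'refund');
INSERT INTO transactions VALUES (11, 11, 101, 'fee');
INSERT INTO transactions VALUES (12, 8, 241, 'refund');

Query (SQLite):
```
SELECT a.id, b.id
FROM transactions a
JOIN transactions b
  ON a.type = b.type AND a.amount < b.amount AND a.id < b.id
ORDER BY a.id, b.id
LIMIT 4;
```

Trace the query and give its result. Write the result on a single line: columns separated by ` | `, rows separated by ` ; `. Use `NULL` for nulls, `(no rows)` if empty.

Pairs (a,b) with same type, a.amount < b.amount, a.id < b.id.
type groups: fee:{3,4,11} refund:{8,9,10,12} transfer:{1,2,5,6,7}
Ordered by (a.id, b.id); first 4.

1 | 5 ; 1 | 6 ; 2 | 5 ; 2 | 6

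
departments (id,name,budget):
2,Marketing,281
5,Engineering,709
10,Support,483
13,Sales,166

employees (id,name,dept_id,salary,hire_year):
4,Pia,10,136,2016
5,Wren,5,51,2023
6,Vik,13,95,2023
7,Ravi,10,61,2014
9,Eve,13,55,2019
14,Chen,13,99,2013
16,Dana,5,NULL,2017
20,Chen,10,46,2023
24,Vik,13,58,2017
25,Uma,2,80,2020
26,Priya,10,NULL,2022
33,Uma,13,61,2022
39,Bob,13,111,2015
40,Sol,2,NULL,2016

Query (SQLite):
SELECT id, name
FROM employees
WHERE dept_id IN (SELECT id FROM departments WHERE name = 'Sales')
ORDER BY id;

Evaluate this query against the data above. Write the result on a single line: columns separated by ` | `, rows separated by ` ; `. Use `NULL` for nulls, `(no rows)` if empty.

6 | Vik ; 9 | Eve ; 14 | Chen ; 24 | Vik ; 33 | Uma ; 39 | Bob

Inner query: departments.id where name = 'Sales'.
Outer: keep employees rows whose dept_id is in that set.
Inner query → {13}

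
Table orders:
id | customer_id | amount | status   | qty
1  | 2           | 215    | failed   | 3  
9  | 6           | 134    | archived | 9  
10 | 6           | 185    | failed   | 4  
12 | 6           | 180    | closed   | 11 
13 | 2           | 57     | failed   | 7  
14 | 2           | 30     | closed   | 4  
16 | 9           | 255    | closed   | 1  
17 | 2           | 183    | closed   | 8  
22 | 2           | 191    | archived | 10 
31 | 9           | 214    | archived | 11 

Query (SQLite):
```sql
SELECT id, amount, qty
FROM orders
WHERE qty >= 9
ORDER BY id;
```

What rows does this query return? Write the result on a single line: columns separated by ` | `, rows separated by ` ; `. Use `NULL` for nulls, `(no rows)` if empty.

9 | 134 | 9 ; 12 | 180 | 11 ; 22 | 191 | 10 ; 31 | 214 | 11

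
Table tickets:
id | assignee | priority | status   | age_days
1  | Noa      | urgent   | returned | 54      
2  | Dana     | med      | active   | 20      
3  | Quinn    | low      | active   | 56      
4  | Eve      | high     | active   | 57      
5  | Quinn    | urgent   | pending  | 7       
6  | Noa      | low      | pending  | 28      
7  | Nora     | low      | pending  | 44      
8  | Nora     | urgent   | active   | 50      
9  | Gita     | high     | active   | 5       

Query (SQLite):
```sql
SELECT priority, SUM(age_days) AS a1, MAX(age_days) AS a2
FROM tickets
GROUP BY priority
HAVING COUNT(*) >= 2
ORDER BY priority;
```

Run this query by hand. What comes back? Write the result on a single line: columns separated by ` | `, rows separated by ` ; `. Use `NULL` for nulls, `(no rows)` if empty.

Group tickets by priority.
Per group compute: SUM(age_days), MAX(age_days).
HAVING: drop groups with fewer than 2 rows.
  high: ids {4, 9} → SUM(age_days)=62, MAX(age_days)=57
  low: ids {3, 6, 7} → SUM(age_days)=128, MAX(age_days)=56
  med: ids {2} → SUM(age_days)=20, MAX(age_days)=20
  urgent: ids {1, 5, 8} → SUM(age_days)=111, MAX(age_days)=54

high | 62 | 57 ; low | 128 | 56 ; urgent | 111 | 54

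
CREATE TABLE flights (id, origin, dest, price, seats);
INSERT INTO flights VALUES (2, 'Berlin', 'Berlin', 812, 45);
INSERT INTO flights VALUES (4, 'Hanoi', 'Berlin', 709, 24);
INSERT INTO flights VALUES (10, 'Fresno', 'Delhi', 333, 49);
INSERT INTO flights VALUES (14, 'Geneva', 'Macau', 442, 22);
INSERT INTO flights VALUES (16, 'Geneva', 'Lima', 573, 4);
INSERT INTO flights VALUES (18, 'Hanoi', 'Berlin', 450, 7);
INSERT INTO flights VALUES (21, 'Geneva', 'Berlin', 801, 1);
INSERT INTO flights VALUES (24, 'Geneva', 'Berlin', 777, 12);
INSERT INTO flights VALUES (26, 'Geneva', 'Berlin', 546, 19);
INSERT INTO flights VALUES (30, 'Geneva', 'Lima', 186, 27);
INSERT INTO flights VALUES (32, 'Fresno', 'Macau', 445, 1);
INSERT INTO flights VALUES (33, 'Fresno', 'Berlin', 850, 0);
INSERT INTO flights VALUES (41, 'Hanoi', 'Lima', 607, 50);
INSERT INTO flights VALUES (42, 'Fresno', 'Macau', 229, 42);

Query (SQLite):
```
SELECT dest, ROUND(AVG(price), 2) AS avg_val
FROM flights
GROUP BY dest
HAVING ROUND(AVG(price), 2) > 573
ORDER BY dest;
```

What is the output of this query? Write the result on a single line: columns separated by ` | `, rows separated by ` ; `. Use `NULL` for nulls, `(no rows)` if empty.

Berlin | 706.43

Partition flights by dest; compute ROUND(AVG(price), 2) within each group.
HAVING: keep groups where ROUND(AVG(price), 2) > 573.
  Berlin: ids {2, 4, 18, 21, 24, 26, 33} → ROUND(AVG(price), 2)=706.43
  Delhi: ids {10} → ROUND(AVG(price), 2)=333
  Lima: ids {16, 30, 41} → ROUND(AVG(price), 2)=455.33
  Macau: ids {14, 32, 42} → ROUND(AVG(price), 2)=372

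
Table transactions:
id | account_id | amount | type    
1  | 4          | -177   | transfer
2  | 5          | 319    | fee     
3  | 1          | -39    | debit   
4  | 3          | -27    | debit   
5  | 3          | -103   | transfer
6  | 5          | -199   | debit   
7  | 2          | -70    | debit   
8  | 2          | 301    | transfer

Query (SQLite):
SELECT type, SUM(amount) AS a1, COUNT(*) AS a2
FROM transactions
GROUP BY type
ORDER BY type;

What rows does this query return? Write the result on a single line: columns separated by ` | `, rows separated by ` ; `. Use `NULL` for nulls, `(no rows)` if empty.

Group transactions by type.
Per group compute: SUM(amount), COUNT(*).
  debit: ids {3, 4, 6, 7} → SUM(amount)=-335, COUNT(*)=4
  fee: ids {2} → SUM(amount)=319, COUNT(*)=1
  transfer: ids {1, 5, 8} → SUM(amount)=21, COUNT(*)=3

debit | -335 | 4 ; fee | 319 | 1 ; transfer | 21 | 3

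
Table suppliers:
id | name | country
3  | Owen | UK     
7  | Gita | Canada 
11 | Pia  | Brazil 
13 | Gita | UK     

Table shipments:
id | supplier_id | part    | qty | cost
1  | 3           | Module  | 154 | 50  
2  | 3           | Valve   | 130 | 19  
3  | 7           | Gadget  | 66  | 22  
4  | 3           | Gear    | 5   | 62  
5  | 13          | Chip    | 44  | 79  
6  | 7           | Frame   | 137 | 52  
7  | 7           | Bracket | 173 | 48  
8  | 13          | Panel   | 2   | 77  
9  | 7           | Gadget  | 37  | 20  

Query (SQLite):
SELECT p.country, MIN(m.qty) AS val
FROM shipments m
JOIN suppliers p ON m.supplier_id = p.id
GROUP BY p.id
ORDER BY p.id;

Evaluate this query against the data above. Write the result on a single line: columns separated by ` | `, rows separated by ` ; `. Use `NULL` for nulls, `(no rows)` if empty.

UK | 5 ; Canada | 37 ; UK | 2

Join each shipments row to its suppliers via supplier_id.
Group joined rows by suppliers.id; compute MIN(m.qty) per group.
  3: ids {1, 2, 4} → MIN(m.qty)=5
  7: ids {3, 6, 7, 9} → MIN(m.qty)=37
  13: ids {5, 8} → MIN(m.qty)=2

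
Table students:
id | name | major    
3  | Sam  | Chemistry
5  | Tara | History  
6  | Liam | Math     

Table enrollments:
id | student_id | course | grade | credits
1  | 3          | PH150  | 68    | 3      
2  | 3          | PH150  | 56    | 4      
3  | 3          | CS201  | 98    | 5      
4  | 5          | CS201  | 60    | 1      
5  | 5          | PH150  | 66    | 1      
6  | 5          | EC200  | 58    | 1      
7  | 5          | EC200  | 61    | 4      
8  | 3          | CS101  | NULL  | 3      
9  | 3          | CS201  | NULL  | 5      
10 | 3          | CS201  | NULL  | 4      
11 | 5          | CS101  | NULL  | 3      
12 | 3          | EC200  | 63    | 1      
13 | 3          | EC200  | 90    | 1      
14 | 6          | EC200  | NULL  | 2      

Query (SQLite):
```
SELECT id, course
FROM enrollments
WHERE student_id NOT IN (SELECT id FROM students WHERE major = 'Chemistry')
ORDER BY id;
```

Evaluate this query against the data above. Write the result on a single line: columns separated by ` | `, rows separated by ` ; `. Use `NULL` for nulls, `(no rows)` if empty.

Inner query: students.id where major = 'Chemistry'.
Outer: keep enrollments rows whose student_id is not in that set.
Inner query → {3}

4 | CS201 ; 5 | PH150 ; 6 | EC200 ; 7 | EC200 ; 11 | CS101 ; 14 | EC200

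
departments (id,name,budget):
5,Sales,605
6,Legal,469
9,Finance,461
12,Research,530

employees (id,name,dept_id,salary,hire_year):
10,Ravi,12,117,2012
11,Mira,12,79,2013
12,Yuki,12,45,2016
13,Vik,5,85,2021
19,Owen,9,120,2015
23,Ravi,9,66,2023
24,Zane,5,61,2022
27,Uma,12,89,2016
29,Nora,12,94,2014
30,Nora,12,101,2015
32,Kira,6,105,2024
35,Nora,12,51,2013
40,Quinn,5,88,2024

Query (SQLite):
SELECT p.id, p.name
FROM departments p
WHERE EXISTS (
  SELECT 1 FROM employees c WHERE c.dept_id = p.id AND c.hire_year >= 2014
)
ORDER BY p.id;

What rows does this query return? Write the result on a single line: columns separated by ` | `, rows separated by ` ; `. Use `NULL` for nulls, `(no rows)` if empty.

5 | Sales ; 6 | Legal ; 9 | Finance ; 12 | Research

For each departments row, check whether any employees with matching dept_id has hire_year >= 2014.
Keep rows where that is true.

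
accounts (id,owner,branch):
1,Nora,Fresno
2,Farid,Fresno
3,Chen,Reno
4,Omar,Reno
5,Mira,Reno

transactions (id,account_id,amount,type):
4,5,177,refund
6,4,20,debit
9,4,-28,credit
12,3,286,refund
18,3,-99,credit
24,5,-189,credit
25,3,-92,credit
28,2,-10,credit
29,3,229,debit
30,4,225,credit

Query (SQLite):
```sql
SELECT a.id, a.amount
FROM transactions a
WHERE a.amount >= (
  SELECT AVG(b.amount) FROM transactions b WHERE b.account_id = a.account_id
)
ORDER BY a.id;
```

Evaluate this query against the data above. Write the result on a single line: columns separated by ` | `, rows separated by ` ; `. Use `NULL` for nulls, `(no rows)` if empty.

For each transactions row a, compute AVG(amount) over rows sharing a.account_id.
Keep row a if a.amount >= that per-group AVG.
  account_id=2: AVG(amount) = -10.0
  account_id=3: AVG(amount) = 81.0
  account_id=4: AVG(amount) = 72.333333
  account_id=5: AVG(amount) = -6.0

4 | 177 ; 12 | 286 ; 28 | -10 ; 29 | 229 ; 30 | 225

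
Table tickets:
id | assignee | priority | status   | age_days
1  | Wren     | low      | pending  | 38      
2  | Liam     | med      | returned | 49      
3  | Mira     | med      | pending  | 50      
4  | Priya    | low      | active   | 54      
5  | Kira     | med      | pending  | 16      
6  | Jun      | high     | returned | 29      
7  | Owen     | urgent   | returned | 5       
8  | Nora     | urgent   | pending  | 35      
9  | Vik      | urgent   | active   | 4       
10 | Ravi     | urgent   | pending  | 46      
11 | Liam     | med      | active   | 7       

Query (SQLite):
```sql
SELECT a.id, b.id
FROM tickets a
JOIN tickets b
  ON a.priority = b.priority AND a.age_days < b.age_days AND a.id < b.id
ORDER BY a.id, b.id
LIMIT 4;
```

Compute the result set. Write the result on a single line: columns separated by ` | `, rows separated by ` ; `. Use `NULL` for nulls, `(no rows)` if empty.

1 | 4 ; 2 | 3 ; 7 | 8 ; 7 | 10

Pairs (a,b) with same priority, a.age_days < b.age_days, a.id < b.id.
priority groups: high:{6} low:{1,4} med:{2,3,5,11} urgent:{7,8,9,10}
Ordered by (a.id, b.id); first 4.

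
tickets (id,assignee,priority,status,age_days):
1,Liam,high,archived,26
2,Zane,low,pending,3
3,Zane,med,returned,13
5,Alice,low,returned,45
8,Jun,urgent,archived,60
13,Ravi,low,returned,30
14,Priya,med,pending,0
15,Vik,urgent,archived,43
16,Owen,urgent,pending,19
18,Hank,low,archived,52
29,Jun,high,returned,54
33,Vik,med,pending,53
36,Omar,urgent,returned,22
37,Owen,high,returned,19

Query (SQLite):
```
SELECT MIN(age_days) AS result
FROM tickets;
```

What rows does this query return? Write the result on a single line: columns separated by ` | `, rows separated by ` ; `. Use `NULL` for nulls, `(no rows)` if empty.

0

All age_days values: [26, 3, 13, 45, 60, 30, 0, 43, 19, 52, 54, 53, 22, 19].
MIN of non-NULL values = 0.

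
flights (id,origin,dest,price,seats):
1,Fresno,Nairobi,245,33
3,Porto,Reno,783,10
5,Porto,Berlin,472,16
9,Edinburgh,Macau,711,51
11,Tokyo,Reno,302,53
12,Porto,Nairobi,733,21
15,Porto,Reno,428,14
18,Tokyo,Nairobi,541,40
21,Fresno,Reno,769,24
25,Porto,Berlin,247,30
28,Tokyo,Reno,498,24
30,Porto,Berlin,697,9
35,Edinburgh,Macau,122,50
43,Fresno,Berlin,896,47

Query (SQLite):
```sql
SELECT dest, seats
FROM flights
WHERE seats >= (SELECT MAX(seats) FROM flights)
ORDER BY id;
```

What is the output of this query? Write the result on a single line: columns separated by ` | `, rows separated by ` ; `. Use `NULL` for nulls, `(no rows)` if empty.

Reno | 53

Scalar subquery: MAX(seats) over all flights rows = 53.
Keep rows where seats >= that value.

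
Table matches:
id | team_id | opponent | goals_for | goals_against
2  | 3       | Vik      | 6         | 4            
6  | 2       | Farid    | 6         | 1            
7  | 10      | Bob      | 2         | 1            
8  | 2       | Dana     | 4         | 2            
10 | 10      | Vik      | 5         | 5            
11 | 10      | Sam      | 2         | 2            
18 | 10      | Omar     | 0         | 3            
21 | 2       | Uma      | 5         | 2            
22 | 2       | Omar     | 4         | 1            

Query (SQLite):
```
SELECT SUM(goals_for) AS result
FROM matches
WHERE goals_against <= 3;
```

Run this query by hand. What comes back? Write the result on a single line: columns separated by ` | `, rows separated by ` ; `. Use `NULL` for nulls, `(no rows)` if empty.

23

Rows where goals_against <= 3 → goals_for values: [6, 2, 4, 2, 0, 5, 4].
SUM of non-NULL values = 23.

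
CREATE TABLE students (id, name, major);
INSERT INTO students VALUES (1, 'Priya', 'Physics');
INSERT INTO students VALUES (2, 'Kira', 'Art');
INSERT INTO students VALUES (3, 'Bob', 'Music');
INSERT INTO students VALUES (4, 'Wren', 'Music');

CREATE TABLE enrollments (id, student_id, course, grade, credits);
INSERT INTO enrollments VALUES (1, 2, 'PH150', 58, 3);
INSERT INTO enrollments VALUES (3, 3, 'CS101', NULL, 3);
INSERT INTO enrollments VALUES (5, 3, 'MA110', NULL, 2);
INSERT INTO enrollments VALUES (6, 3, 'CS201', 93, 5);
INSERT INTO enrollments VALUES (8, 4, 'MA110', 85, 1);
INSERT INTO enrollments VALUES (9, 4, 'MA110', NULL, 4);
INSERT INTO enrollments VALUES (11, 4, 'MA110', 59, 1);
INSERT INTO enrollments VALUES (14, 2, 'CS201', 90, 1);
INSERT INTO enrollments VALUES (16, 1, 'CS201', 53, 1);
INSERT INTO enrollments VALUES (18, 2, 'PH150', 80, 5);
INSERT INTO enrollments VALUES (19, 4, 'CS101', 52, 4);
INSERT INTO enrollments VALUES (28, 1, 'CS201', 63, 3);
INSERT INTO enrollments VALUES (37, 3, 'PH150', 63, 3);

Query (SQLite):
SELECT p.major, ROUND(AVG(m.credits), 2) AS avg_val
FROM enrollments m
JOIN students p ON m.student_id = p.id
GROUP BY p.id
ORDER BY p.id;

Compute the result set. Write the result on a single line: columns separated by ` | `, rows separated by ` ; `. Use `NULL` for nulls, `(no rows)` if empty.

Join each enrollments row to its students via student_id.
Group joined rows by students.id; compute ROUND(AVG(m.credits), 2) per group.
  1: ids {16, 28} → ROUND(AVG(m.credits), 2)=2
  2: ids {1, 14, 18} → ROUND(AVG(m.credits), 2)=3
  3: ids {3, 5, 6, 37} → ROUND(AVG(m.credits), 2)=3.25
  4: ids {8, 9, 11, 19} → ROUND(AVG(m.credits), 2)=2.5

Physics | 2 ; Art | 3 ; Music | 3.25 ; Music | 2.5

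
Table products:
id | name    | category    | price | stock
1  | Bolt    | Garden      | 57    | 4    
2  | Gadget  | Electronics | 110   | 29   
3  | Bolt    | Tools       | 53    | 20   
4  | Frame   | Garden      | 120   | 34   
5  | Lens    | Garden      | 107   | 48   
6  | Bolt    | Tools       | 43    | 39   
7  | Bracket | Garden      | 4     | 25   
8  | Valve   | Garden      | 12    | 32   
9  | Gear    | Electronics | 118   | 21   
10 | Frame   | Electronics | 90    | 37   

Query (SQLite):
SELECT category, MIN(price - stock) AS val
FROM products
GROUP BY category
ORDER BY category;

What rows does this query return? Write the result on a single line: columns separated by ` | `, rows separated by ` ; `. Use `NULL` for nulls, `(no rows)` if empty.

For each row compute price - stock.
Group by category; take MIN of the expression per group.
  Electronics: ids {2, 9, 10} → MIN(price - stock)=53
  Garden: ids {1, 4, 5, 7, 8} → MIN(price - stock)=-21
  Tools: ids {3, 6} → MIN(price - stock)=4

Electronics | 53 ; Garden | -21 ; Tools | 4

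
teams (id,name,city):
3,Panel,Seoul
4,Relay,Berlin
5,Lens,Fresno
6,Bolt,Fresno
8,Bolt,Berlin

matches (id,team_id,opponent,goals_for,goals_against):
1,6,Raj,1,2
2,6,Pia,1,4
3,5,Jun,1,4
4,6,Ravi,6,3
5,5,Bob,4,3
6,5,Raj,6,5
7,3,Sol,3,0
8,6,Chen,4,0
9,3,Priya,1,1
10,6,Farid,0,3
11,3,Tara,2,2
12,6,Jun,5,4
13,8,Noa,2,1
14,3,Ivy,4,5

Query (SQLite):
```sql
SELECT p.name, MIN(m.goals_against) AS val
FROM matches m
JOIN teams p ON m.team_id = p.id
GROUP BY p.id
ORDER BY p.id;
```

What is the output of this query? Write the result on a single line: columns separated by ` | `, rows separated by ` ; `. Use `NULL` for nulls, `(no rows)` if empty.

Join each matches row to its teams via team_id.
Group joined rows by teams.id; compute MIN(m.goals_against) per group.
  3: ids {7, 9, 11, 14} → MIN(m.goals_against)=0
  5: ids {3, 5, 6} → MIN(m.goals_against)=3
  6: ids {1, 2, 4, 8, 10, 12} → MIN(m.goals_against)=0
  8: ids {13} → MIN(m.goals_against)=1

Panel | 0 ; Lens | 3 ; Bolt | 0 ; Bolt | 1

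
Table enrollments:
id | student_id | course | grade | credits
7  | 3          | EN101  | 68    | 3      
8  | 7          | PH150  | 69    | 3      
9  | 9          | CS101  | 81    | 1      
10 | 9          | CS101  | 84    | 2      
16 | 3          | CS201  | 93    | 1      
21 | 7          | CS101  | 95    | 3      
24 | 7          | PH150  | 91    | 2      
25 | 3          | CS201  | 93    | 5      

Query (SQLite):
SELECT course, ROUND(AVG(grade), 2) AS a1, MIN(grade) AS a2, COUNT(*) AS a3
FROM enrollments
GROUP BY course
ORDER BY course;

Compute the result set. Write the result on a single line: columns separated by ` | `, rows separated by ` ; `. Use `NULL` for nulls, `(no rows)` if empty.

Group enrollments by course.
Per group compute: ROUND(AVG(grade), 2), MIN(grade), COUNT(*).
  CS101: ids {9, 10, 21} → ROUND(AVG(grade), 2)=86.67, MIN(grade)=81, COUNT(*)=3
  CS201: ids {16, 25} → ROUND(AVG(grade), 2)=93, MIN(grade)=93, COUNT(*)=2
  EN101: ids {7} → ROUND(AVG(grade), 2)=68, MIN(grade)=68, COUNT(*)=1
  PH150: ids {8, 24} → ROUND(AVG(grade), 2)=80, MIN(grade)=69, COUNT(*)=2

CS101 | 86.67 | 81 | 3 ; CS201 | 93 | 93 | 2 ; EN101 | 68 | 68 | 1 ; PH150 | 80 | 69 | 2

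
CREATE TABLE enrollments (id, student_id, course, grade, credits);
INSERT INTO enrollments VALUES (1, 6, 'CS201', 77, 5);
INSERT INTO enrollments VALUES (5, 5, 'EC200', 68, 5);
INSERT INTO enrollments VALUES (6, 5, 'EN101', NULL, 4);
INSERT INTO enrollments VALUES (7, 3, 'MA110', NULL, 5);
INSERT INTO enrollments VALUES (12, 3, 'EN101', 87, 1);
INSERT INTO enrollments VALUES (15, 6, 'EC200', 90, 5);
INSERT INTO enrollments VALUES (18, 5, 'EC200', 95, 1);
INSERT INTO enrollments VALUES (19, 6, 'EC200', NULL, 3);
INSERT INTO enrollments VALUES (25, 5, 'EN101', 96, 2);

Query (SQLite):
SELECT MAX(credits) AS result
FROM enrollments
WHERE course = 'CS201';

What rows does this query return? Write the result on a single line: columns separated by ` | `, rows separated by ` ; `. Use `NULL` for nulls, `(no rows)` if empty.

5

Rows where course='CS201' → credits values: [5].
MAX of non-NULL values = 5.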